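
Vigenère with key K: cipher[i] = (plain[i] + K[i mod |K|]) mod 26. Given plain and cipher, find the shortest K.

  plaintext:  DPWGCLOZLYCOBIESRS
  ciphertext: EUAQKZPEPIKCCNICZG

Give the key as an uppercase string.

BFEKIO

  i= 0: E-D =  1 → B
  i= 1: U-P =  5 → F
  i= 2: A-W =  4 → E
  i= 3: Q-G = 10 → K
  i= 4: K-C =  8 → I
  i= 5: Z-L = 14 → O
  i= 6: P-O =  1 → B
  i= 7: E-Z =  5 → F
  i= 8: P-L =  4 → E
  i= 9: I-Y = 10 → K
  i=10: K-C =  8 → I
  i=11: C-O = 14 → O
  i=12: C-B =  1 → B
  i=13: N-I =  5 → F
  i=14: I-E =  4 → E
  i=15: C-S = 10 → K
  i=16: Z-R =  8 → I
  i=17: G-S = 14 → O
  shifts repeat with period 6: BFEKIO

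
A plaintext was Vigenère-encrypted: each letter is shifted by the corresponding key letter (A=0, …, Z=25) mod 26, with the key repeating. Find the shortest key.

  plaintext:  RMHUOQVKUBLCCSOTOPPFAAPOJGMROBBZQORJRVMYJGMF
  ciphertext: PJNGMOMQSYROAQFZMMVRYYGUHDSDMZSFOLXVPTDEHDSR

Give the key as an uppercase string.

  i= 0: P-R = 24 → Y
  i= 1: J-M = 23 → X
  i= 2: N-H =  6 → G
  i= 3: G-U = 12 → M
  i= 4: M-O = 24 → Y
  i= 5: O-Q = 24 → Y
  i= 6: M-V = 17 → R
  i= 7: Q-K =  6 → G
  i= 8: S-U = 24 → Y
  i= 9: Y-B = 23 → X
  i=10: R-L =  6 → G
  i=11: O-C = 12 → M
  i=12: A-C = 24 → Y
  i=13: Q-S = 24 → Y
  i=14: F-O = 17 → R
  i=15: Z-T =  6 → G
  i=16: M-O = 24 → Y
  i=17: M-P = 23 → X
  i=18: V-P =  6 → G
  i=19: R-F = 12 → M
  i=20: Y-A = 24 → Y
  i=21: Y-A = 24 → Y
  i=22: G-P = 17 → R
  i=23: U-O =  6 → G
  i=24: H-J = 24 → Y
  i=25: D-G = 23 → X
  i=26: S-M =  6 → G
  i=27: D-R = 12 → M
  i=28: M-O = 24 → Y
  i=29: Z-B = 24 → Y
  i=30: S-B = 17 → R
  i=31: F-Z =  6 → G
  i=32: O-Q = 24 → Y
  i=33: L-O = 23 → X
  i=34: X-R =  6 → G
  i=35: V-J = 12 → M
  i=36: P-R = 24 → Y
  i=37: T-V = 24 → Y
  i=38: D-M = 17 → R
  i=39: E-Y =  6 → G
  i=40: H-J = 24 → Y
  i=41: D-G = 23 → X
  i=42: S-M =  6 → G
  i=43: R-F = 12 → M
  shifts repeat with period 8: YXGMYYRG

YXGMYYRG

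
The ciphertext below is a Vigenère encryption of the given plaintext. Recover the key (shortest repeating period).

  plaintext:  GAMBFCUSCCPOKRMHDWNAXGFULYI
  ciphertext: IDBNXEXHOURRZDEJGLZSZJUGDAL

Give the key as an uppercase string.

  i= 0: I-G =  2 → C
  i= 1: D-A =  3 → D
  i= 2: B-M = 15 → P
  i= 3: N-B = 12 → M
  i= 4: X-F = 18 → S
  i= 5: E-C =  2 → C
  i= 6: X-U =  3 → D
  i= 7: H-S = 15 → P
  i= 8: O-C = 12 → M
  i= 9: U-C = 18 → S
  i=10: R-P =  2 → C
  i=11: R-O =  3 → D
  i=12: Z-K = 15 → P
  i=13: D-R = 12 → M
  i=14: E-M = 18 → S
  i=15: J-H =  2 → C
  i=16: G-D =  3 → D
  i=17: L-W = 15 → P
  i=18: Z-N = 12 → M
  i=19: S-A = 18 → S
  i=20: Z-X =  2 → C
  i=21: J-G =  3 → D
  i=22: U-F = 15 → P
  i=23: G-U = 12 → M
  i=24: D-L = 18 → S
  i=25: A-Y =  2 → C
  i=26: L-I =  3 → D
  shifts repeat with period 5: CDPMS

CDPMS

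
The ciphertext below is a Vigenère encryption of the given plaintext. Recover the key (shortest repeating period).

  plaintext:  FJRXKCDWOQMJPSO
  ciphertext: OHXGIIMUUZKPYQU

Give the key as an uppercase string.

  i= 0: O-F =  9 → J
  i= 1: H-J = 24 → Y
  i= 2: X-R =  6 → G
  i= 3: G-X =  9 → J
  i= 4: I-K = 24 → Y
  i= 5: I-C =  6 → G
  i= 6: M-D =  9 → J
  i= 7: U-W = 24 → Y
  i= 8: U-O =  6 → G
  i= 9: Z-Q =  9 → J
  i=10: K-M = 24 → Y
  i=11: P-J =  6 → G
  i=12: Y-P =  9 → J
  i=13: Q-S = 24 → Y
  i=14: U-O =  6 → G
  shifts repeat with period 3: JYG

JYG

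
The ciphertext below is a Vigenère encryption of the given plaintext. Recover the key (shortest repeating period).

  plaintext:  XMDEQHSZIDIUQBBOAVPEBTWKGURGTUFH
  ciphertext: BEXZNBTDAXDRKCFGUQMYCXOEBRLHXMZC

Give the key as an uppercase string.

  i= 0: B-X =  4 → E
  i= 1: E-M = 18 → S
  i= 2: X-D = 20 → U
  i= 3: Z-E = 21 → V
  i= 4: N-Q = 23 → X
  i= 5: B-H = 20 → U
  i= 6: T-S =  1 → B
  i= 7: D-Z =  4 → E
  i= 8: A-I = 18 → S
  i= 9: X-D = 20 → U
  i=10: D-I = 21 → V
  i=11: R-U = 23 → X
  i=12: K-Q = 20 → U
  i=13: C-B =  1 → B
  i=14: F-B =  4 → E
  i=15: G-O = 18 → S
  i=16: U-A = 20 → U
  i=17: Q-V = 21 → V
  i=18: M-P = 23 → X
  i=19: Y-E = 20 → U
  i=20: C-B =  1 → B
  i=21: X-T =  4 → E
  i=22: O-W = 18 → S
  i=23: E-K = 20 → U
  i=24: B-G = 21 → V
  i=25: R-U = 23 → X
  i=26: L-R = 20 → U
  i=27: H-G =  1 → B
  i=28: X-T =  4 → E
  i=29: M-U = 18 → S
  i=30: Z-F = 20 → U
  i=31: C-H = 21 → V
  shifts repeat with period 7: ESUVXUB

ESUVXUB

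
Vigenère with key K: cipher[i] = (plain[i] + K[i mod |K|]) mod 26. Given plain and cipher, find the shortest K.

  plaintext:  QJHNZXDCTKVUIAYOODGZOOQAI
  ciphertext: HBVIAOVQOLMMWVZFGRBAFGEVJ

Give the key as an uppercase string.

RSOVB

  i= 0: H-Q = 17 → R
  i= 1: B-J = 18 → S
  i= 2: V-H = 14 → O
  i= 3: I-N = 21 → V
  i= 4: A-Z =  1 → B
  i= 5: O-X = 17 → R
  i= 6: V-D = 18 → S
  i= 7: Q-C = 14 → O
  i= 8: O-T = 21 → V
  i= 9: L-K =  1 → B
  i=10: M-V = 17 → R
  i=11: M-U = 18 → S
  i=12: W-I = 14 → O
  i=13: V-A = 21 → V
  i=14: Z-Y =  1 → B
  i=15: F-O = 17 → R
  i=16: G-O = 18 → S
  i=17: R-D = 14 → O
  i=18: B-G = 21 → V
  i=19: A-Z =  1 → B
  i=20: F-O = 17 → R
  i=21: G-O = 18 → S
  i=22: E-Q = 14 → O
  i=23: V-A = 21 → V
  i=24: J-I =  1 → B
  shifts repeat with period 5: RSOVB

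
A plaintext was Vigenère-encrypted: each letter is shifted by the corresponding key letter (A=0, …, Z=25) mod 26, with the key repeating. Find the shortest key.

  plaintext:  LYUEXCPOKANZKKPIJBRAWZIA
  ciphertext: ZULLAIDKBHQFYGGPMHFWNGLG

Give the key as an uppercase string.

OWRHDG

  i= 0: Z-L = 14 → O
  i= 1: U-Y = 22 → W
  i= 2: L-U = 17 → R
  i= 3: L-E =  7 → H
  i= 4: A-X =  3 → D
  i= 5: I-C =  6 → G
  i= 6: D-P = 14 → O
  i= 7: K-O = 22 → W
  i= 8: B-K = 17 → R
  i= 9: H-A =  7 → H
  i=10: Q-N =  3 → D
  i=11: F-Z =  6 → G
  i=12: Y-K = 14 → O
  i=13: G-K = 22 → W
  i=14: G-P = 17 → R
  i=15: P-I =  7 → H
  i=16: M-J =  3 → D
  i=17: H-B =  6 → G
  i=18: F-R = 14 → O
  i=19: W-A = 22 → W
  i=20: N-W = 17 → R
  i=21: G-Z =  7 → H
  i=22: L-I =  3 → D
  i=23: G-A =  6 → G
  shifts repeat with period 6: OWRHDG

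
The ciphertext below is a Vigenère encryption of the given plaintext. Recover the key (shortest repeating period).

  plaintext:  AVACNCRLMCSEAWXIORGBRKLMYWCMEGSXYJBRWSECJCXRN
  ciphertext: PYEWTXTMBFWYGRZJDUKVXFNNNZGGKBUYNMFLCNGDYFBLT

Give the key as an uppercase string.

  i= 0: P-A = 15 → P
  i= 1: Y-V =  3 → D
  i= 2: E-A =  4 → E
  i= 3: W-C = 20 → U
  i= 4: T-N =  6 → G
  i= 5: X-C = 21 → V
  i= 6: T-R =  2 → C
  i= 7: M-L =  1 → B
  i= 8: B-M = 15 → P
  i= 9: F-C =  3 → D
  i=10: W-S =  4 → E
  i=11: Y-E = 20 → U
  i=12: G-A =  6 → G
  i=13: R-W = 21 → V
  i=14: Z-X =  2 → C
  i=15: J-I =  1 → B
  i=16: D-O = 15 → P
  i=17: U-R =  3 → D
  i=18: K-G =  4 → E
  i=19: V-B = 20 → U
  i=20: X-R =  6 → G
  i=21: F-K = 21 → V
  i=22: N-L =  2 → C
  i=23: N-M =  1 → B
  i=24: N-Y = 15 → P
  i=25: Z-W =  3 → D
  i=26: G-C =  4 → E
  i=27: G-M = 20 → U
  i=28: K-E =  6 → G
  i=29: B-G = 21 → V
  i=30: U-S =  2 → C
  i=31: Y-X =  1 → B
  i=32: N-Y = 15 → P
  i=33: M-J =  3 → D
  i=34: F-B =  4 → E
  i=35: L-R = 20 → U
  i=36: C-W =  6 → G
  i=37: N-S = 21 → V
  i=38: G-E =  2 → C
  i=39: D-C =  1 → B
  i=40: Y-J = 15 → P
  i=41: F-C =  3 → D
  i=42: B-X =  4 → E
  i=43: L-R = 20 → U
  i=44: T-N =  6 → G
  shifts repeat with period 8: PDEUGVCB

PDEUGVCB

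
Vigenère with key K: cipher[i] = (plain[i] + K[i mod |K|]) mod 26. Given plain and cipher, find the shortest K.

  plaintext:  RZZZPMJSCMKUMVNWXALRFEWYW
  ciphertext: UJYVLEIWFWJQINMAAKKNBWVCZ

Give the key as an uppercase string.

  i= 0: U-R =  3 → D
  i= 1: J-Z = 10 → K
  i= 2: Y-Z = 25 → Z
  i= 3: V-Z = 22 → W
  i= 4: L-P = 22 → W
  i= 5: E-M = 18 → S
  i= 6: I-J = 25 → Z
  i= 7: W-S =  4 → E
  i= 8: F-C =  3 → D
  i= 9: W-M = 10 → K
  i=10: J-K = 25 → Z
  i=11: Q-U = 22 → W
  i=12: I-M = 22 → W
  i=13: N-V = 18 → S
  i=14: M-N = 25 → Z
  i=15: A-W =  4 → E
  i=16: A-X =  3 → D
  i=17: K-A = 10 → K
  i=18: K-L = 25 → Z
  i=19: N-R = 22 → W
  i=20: B-F = 22 → W
  i=21: W-E = 18 → S
  i=22: V-W = 25 → Z
  i=23: C-Y =  4 → E
  i=24: Z-W =  3 → D
  shifts repeat with period 8: DKZWWSZE

DKZWWSZE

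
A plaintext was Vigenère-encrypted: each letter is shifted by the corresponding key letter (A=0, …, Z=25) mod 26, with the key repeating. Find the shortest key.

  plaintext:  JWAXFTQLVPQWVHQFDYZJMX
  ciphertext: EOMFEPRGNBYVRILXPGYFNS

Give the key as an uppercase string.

VSMIZWB

  i= 0: E-J = 21 → V
  i= 1: O-W = 18 → S
  i= 2: M-A = 12 → M
  i= 3: F-X =  8 → I
  i= 4: E-F = 25 → Z
  i= 5: P-T = 22 → W
  i= 6: R-Q =  1 → B
  i= 7: G-L = 21 → V
  i= 8: N-V = 18 → S
  i= 9: B-P = 12 → M
  i=10: Y-Q =  8 → I
  i=11: V-W = 25 → Z
  i=12: R-V = 22 → W
  i=13: I-H =  1 → B
  i=14: L-Q = 21 → V
  i=15: X-F = 18 → S
  i=16: P-D = 12 → M
  i=17: G-Y =  8 → I
  i=18: Y-Z = 25 → Z
  i=19: F-J = 22 → W
  i=20: N-M =  1 → B
  i=21: S-X = 21 → V
  shifts repeat with period 7: VSMIZWB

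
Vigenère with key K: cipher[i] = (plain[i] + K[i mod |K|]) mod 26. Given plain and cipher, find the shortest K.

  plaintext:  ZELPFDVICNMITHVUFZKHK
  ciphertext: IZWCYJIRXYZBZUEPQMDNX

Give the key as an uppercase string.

  i= 0: I-Z =  9 → J
  i= 1: Z-E = 21 → V
  i= 2: W-L = 11 → L
  i= 3: C-P = 13 → N
  i= 4: Y-F = 19 → T
  i= 5: J-D =  6 → G
  i= 6: I-V = 13 → N
  i= 7: R-I =  9 → J
  i= 8: X-C = 21 → V
  i= 9: Y-N = 11 → L
  i=10: Z-M = 13 → N
  i=11: B-I = 19 → T
  i=12: Z-T =  6 → G
  i=13: U-H = 13 → N
  i=14: E-V =  9 → J
  i=15: P-U = 21 → V
  i=16: Q-F = 11 → L
  i=17: M-Z = 13 → N
  i=18: D-K = 19 → T
  i=19: N-H =  6 → G
  i=20: X-K = 13 → N
  shifts repeat with period 7: JVLNTGN

JVLNTGN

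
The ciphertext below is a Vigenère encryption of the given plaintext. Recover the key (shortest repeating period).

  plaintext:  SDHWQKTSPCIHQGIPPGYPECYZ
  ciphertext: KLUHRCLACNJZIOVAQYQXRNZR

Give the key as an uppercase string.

SINLBS

  i= 0: K-S = 18 → S
  i= 1: L-D =  8 → I
  i= 2: U-H = 13 → N
  i= 3: H-W = 11 → L
  i= 4: R-Q =  1 → B
  i= 5: C-K = 18 → S
  i= 6: L-T = 18 → S
  i= 7: A-S =  8 → I
  i= 8: C-P = 13 → N
  i= 9: N-C = 11 → L
  i=10: J-I =  1 → B
  i=11: Z-H = 18 → S
  i=12: I-Q = 18 → S
  i=13: O-G =  8 → I
  i=14: V-I = 13 → N
  i=15: A-P = 11 → L
  i=16: Q-P =  1 → B
  i=17: Y-G = 18 → S
  i=18: Q-Y = 18 → S
  i=19: X-P =  8 → I
  i=20: R-E = 13 → N
  i=21: N-C = 11 → L
  i=22: Z-Y =  1 → B
  i=23: R-Z = 18 → S
  shifts repeat with period 6: SINLBS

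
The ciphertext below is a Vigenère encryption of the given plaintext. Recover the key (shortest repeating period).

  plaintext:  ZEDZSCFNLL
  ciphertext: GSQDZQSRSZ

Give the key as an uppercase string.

HONE

  i= 0: G-Z =  7 → H
  i= 1: S-E = 14 → O
  i= 2: Q-D = 13 → N
  i= 3: D-Z =  4 → E
  i= 4: Z-S =  7 → H
  i= 5: Q-C = 14 → O
  i= 6: S-F = 13 → N
  i= 7: R-N =  4 → E
  i= 8: S-L =  7 → H
  i= 9: Z-L = 14 → O
  shifts repeat with period 4: HONE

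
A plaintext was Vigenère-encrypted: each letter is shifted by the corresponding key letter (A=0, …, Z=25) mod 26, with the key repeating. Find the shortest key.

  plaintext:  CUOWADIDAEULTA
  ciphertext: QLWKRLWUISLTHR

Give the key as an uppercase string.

  i= 0: Q-C = 14 → O
  i= 1: L-U = 17 → R
  i= 2: W-O =  8 → I
  i= 3: K-W = 14 → O
  i= 4: R-A = 17 → R
  i= 5: L-D =  8 → I
  i= 6: W-I = 14 → O
  i= 7: U-D = 17 → R
  i= 8: I-A =  8 → I
  i= 9: S-E = 14 → O
  i=10: L-U = 17 → R
  i=11: T-L =  8 → I
  i=12: H-T = 14 → O
  i=13: R-A = 17 → R
  shifts repeat with period 3: ORI

ORI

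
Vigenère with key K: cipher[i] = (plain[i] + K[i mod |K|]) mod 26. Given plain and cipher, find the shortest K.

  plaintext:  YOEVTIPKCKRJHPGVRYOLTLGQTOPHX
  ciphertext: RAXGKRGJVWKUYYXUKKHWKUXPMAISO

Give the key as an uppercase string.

TMTLRJRZ

  i= 0: R-Y = 19 → T
  i= 1: A-O = 12 → M
  i= 2: X-E = 19 → T
  i= 3: G-V = 11 → L
  i= 4: K-T = 17 → R
  i= 5: R-I =  9 → J
  i= 6: G-P = 17 → R
  i= 7: J-K = 25 → Z
  i= 8: V-C = 19 → T
  i= 9: W-K = 12 → M
  i=10: K-R = 19 → T
  i=11: U-J = 11 → L
  i=12: Y-H = 17 → R
  i=13: Y-P =  9 → J
  i=14: X-G = 17 → R
  i=15: U-V = 25 → Z
  i=16: K-R = 19 → T
  i=17: K-Y = 12 → M
  i=18: H-O = 19 → T
  i=19: W-L = 11 → L
  i=20: K-T = 17 → R
  i=21: U-L =  9 → J
  i=22: X-G = 17 → R
  i=23: P-Q = 25 → Z
  i=24: M-T = 19 → T
  i=25: A-O = 12 → M
  i=26: I-P = 19 → T
  i=27: S-H = 11 → L
  i=28: O-X = 17 → R
  shifts repeat with period 8: TMTLRJRZ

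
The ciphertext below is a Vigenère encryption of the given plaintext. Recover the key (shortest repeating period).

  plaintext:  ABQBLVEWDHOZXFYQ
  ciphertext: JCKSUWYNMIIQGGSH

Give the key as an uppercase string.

JBUR

  i= 0: J-A =  9 → J
  i= 1: C-B =  1 → B
  i= 2: K-Q = 20 → U
  i= 3: S-B = 17 → R
  i= 4: U-L =  9 → J
  i= 5: W-V =  1 → B
  i= 6: Y-E = 20 → U
  i= 7: N-W = 17 → R
  i= 8: M-D =  9 → J
  i= 9: I-H =  1 → B
  i=10: I-O = 20 → U
  i=11: Q-Z = 17 → R
  i=12: G-X =  9 → J
  i=13: G-F =  1 → B
  i=14: S-Y = 20 → U
  i=15: H-Q = 17 → R
  shifts repeat with period 4: JBUR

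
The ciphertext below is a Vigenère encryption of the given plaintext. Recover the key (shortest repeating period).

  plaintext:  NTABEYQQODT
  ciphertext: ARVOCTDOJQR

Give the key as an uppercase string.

  i= 0: A-N = 13 → N
  i= 1: R-T = 24 → Y
  i= 2: V-A = 21 → V
  i= 3: O-B = 13 → N
  i= 4: C-E = 24 → Y
  i= 5: T-Y = 21 → V
  i= 6: D-Q = 13 → N
  i= 7: O-Q = 24 → Y
  i= 8: J-O = 21 → V
  i= 9: Q-D = 13 → N
  i=10: R-T = 24 → Y
  shifts repeat with period 3: NYV

NYV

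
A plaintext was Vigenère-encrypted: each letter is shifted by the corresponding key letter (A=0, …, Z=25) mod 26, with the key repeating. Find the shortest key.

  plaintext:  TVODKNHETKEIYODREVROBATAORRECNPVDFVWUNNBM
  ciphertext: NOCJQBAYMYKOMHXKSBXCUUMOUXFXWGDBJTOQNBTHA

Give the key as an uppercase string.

  i= 0: N-T = 20 → U
  i= 1: O-V = 19 → T
  i= 2: C-O = 14 → O
  i= 3: J-D =  6 → G
  i= 4: Q-K =  6 → G
  i= 5: B-N = 14 → O
  i= 6: A-H = 19 → T
  i= 7: Y-E = 20 → U
  i= 8: M-T = 19 → T
  i= 9: Y-K = 14 → O
  i=10: K-E =  6 → G
  i=11: O-I =  6 → G
  i=12: M-Y = 14 → O
  i=13: H-O = 19 → T
  i=14: X-D = 20 → U
  i=15: K-R = 19 → T
  i=16: S-E = 14 → O
  i=17: B-V =  6 → G
  i=18: X-R =  6 → G
  i=19: C-O = 14 → O
  i=20: U-B = 19 → T
  i=21: U-A = 20 → U
  i=22: M-T = 19 → T
  i=23: O-A = 14 → O
  i=24: U-O =  6 → G
  i=25: X-R =  6 → G
  i=26: F-R = 14 → O
  i=27: X-E = 19 → T
  i=28: W-C = 20 → U
  i=29: G-N = 19 → T
  i=30: D-P = 14 → O
  i=31: B-V =  6 → G
  i=32: J-D =  6 → G
  i=33: T-F = 14 → O
  i=34: O-V = 19 → T
  i=35: Q-W = 20 → U
  i=36: N-U = 19 → T
  i=37: B-N = 14 → O
  i=38: T-N =  6 → G
  i=39: H-B =  6 → G
  i=40: A-M = 14 → O
  shifts repeat with period 7: UTOGGOT

UTOGGOT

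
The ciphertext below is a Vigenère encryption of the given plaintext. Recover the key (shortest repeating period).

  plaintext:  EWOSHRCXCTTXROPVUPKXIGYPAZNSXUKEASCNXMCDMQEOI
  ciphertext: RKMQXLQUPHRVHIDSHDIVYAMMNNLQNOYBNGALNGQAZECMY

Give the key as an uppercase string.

  i= 0: R-E = 13 → N
  i= 1: K-W = 14 → O
  i= 2: M-O = 24 → Y
  i= 3: Q-S = 24 → Y
  i= 4: X-H = 16 → Q
  i= 5: L-R = 20 → U
  i= 6: Q-C = 14 → O
  i= 7: U-X = 23 → X
  i= 8: P-C = 13 → N
  i= 9: H-T = 14 → O
  i=10: R-T = 24 → Y
  i=11: V-X = 24 → Y
  i=12: H-R = 16 → Q
  i=13: I-O = 20 → U
  i=14: D-P = 14 → O
  i=15: S-V = 23 → X
  i=16: H-U = 13 → N
  i=17: D-P = 14 → O
  i=18: I-K = 24 → Y
  i=19: V-X = 24 → Y
  i=20: Y-I = 16 → Q
  i=21: A-G = 20 → U
  i=22: M-Y = 14 → O
  i=23: M-P = 23 → X
  i=24: N-A = 13 → N
  i=25: N-Z = 14 → O
  i=26: L-N = 24 → Y
  i=27: Q-S = 24 → Y
  i=28: N-X = 16 → Q
  i=29: O-U = 20 → U
  i=30: Y-K = 14 → O
  i=31: B-E = 23 → X
  i=32: N-A = 13 → N
  i=33: G-S = 14 → O
  i=34: A-C = 24 → Y
  i=35: L-N = 24 → Y
  i=36: N-X = 16 → Q
  i=37: G-M = 20 → U
  i=38: Q-C = 14 → O
  i=39: A-D = 23 → X
  i=40: Z-M = 13 → N
  i=41: E-Q = 14 → O
  i=42: C-E = 24 → Y
  i=43: M-O = 24 → Y
  i=44: Y-I = 16 → Q
  shifts repeat with period 8: NOYYQUOX

NOYYQUOX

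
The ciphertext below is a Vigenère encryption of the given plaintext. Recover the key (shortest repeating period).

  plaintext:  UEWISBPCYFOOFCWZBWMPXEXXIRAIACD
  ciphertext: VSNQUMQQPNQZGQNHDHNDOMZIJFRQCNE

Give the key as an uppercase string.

  i= 0: V-U =  1 → B
  i= 1: S-E = 14 → O
  i= 2: N-W = 17 → R
  i= 3: Q-I =  8 → I
  i= 4: U-S =  2 → C
  i= 5: M-B = 11 → L
  i= 6: Q-P =  1 → B
  i= 7: Q-C = 14 → O
  i= 8: P-Y = 17 → R
  i= 9: N-F =  8 → I
  i=10: Q-O =  2 → C
  i=11: Z-O = 11 → L
  i=12: G-F =  1 → B
  i=13: Q-C = 14 → O
  i=14: N-W = 17 → R
  i=15: H-Z =  8 → I
  i=16: D-B =  2 → C
  i=17: H-W = 11 → L
  i=18: N-M =  1 → B
  i=19: D-P = 14 → O
  i=20: O-X = 17 → R
  i=21: M-E =  8 → I
  i=22: Z-X =  2 → C
  i=23: I-X = 11 → L
  i=24: J-I =  1 → B
  i=25: F-R = 14 → O
  i=26: R-A = 17 → R
  i=27: Q-I =  8 → I
  i=28: C-A =  2 → C
  i=29: N-C = 11 → L
  i=30: E-D =  1 → B
  shifts repeat with period 6: BORICL

BORICL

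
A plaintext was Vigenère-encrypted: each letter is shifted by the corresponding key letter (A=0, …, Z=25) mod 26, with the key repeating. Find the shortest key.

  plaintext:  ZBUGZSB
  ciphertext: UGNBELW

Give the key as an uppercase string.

  i= 0: U-Z = 21 → V
  i= 1: G-B =  5 → F
  i= 2: N-U = 19 → T
  i= 3: B-G = 21 → V
  i= 4: E-Z =  5 → F
  i= 5: L-S = 19 → T
  i= 6: W-B = 21 → V
  shifts repeat with period 3: VFT

VFT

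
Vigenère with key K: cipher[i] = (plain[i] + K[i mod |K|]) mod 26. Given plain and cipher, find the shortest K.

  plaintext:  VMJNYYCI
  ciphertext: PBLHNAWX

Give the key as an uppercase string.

  i= 0: P-V = 20 → U
  i= 1: B-M = 15 → P
  i= 2: L-J =  2 → C
  i= 3: H-N = 20 → U
  i= 4: N-Y = 15 → P
  i= 5: A-Y =  2 → C
  i= 6: W-C = 20 → U
  i= 7: X-I = 15 → P
  shifts repeat with period 3: UPC

UPC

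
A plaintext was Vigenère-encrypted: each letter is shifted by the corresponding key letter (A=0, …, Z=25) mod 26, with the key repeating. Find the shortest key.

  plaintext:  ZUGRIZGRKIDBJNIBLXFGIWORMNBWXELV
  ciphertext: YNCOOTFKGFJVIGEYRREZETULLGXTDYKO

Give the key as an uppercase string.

ZTWXGU

  i= 0: Y-Z = 25 → Z
  i= 1: N-U = 19 → T
  i= 2: C-G = 22 → W
  i= 3: O-R = 23 → X
  i= 4: O-I =  6 → G
  i= 5: T-Z = 20 → U
  i= 6: F-G = 25 → Z
  i= 7: K-R = 19 → T
  i= 8: G-K = 22 → W
  i= 9: F-I = 23 → X
  i=10: J-D =  6 → G
  i=11: V-B = 20 → U
  i=12: I-J = 25 → Z
  i=13: G-N = 19 → T
  i=14: E-I = 22 → W
  i=15: Y-B = 23 → X
  i=16: R-L =  6 → G
  i=17: R-X = 20 → U
  i=18: E-F = 25 → Z
  i=19: Z-G = 19 → T
  i=20: E-I = 22 → W
  i=21: T-W = 23 → X
  i=22: U-O =  6 → G
  i=23: L-R = 20 → U
  i=24: L-M = 25 → Z
  i=25: G-N = 19 → T
  i=26: X-B = 22 → W
  i=27: T-W = 23 → X
  i=28: D-X =  6 → G
  i=29: Y-E = 20 → U
  i=30: K-L = 25 → Z
  i=31: O-V = 19 → T
  shifts repeat with period 6: ZTWXGU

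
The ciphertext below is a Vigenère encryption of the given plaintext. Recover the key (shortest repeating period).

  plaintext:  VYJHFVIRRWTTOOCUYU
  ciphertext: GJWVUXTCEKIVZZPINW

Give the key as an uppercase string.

  i= 0: G-V = 11 → L
  i= 1: J-Y = 11 → L
  i= 2: W-J = 13 → N
  i= 3: V-H = 14 → O
  i= 4: U-F = 15 → P
  i= 5: X-V =  2 → C
  i= 6: T-I = 11 → L
  i= 7: C-R = 11 → L
  i= 8: E-R = 13 → N
  i= 9: K-W = 14 → O
  i=10: I-T = 15 → P
  i=11: V-T =  2 → C
  i=12: Z-O = 11 → L
  i=13: Z-O = 11 → L
  i=14: P-C = 13 → N
  i=15: I-U = 14 → O
  i=16: N-Y = 15 → P
  i=17: W-U =  2 → C
  shifts repeat with period 6: LLNOPC

LLNOPC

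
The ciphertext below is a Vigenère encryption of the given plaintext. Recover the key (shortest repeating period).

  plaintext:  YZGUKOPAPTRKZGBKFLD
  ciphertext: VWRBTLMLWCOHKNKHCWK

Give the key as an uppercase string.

XXLHJ

  i= 0: V-Y = 23 → X
  i= 1: W-Z = 23 → X
  i= 2: R-G = 11 → L
  i= 3: B-U =  7 → H
  i= 4: T-K =  9 → J
  i= 5: L-O = 23 → X
  i= 6: M-P = 23 → X
  i= 7: L-A = 11 → L
  i= 8: W-P =  7 → H
  i= 9: C-T =  9 → J
  i=10: O-R = 23 → X
  i=11: H-K = 23 → X
  i=12: K-Z = 11 → L
  i=13: N-G =  7 → H
  i=14: K-B =  9 → J
  i=15: H-K = 23 → X
  i=16: C-F = 23 → X
  i=17: W-L = 11 → L
  i=18: K-D =  7 → H
  shifts repeat with period 5: XXLHJ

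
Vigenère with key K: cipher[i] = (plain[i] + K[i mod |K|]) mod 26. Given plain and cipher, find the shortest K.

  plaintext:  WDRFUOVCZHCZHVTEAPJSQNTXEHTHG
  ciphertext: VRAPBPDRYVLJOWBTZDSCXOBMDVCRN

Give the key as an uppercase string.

  i= 0: V-W = 25 → Z
  i= 1: R-D = 14 → O
  i= 2: A-R =  9 → J
  i= 3: P-F = 10 → K
  i= 4: B-U =  7 → H
  i= 5: P-O =  1 → B
  i= 6: D-V =  8 → I
  i= 7: R-C = 15 → P
  i= 8: Y-Z = 25 → Z
  i= 9: V-H = 14 → O
  i=10: L-C =  9 → J
  i=11: J-Z = 10 → K
  i=12: O-H =  7 → H
  i=13: W-V =  1 → B
  i=14: B-T =  8 → I
  i=15: T-E = 15 → P
  i=16: Z-A = 25 → Z
  i=17: D-P = 14 → O
  i=18: S-J =  9 → J
  i=19: C-S = 10 → K
  i=20: X-Q =  7 → H
  i=21: O-N =  1 → B
  i=22: B-T =  8 → I
  i=23: M-X = 15 → P
  i=24: D-E = 25 → Z
  i=25: V-H = 14 → O
  i=26: C-T =  9 → J
  i=27: R-H = 10 → K
  i=28: N-G =  7 → H
  shifts repeat with period 8: ZOJKHBIP

ZOJKHBIP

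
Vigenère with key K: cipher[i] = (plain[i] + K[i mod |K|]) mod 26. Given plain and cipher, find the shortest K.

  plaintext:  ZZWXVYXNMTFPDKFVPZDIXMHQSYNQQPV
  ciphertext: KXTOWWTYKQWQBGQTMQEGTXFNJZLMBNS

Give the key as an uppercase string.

  i= 0: K-Z = 11 → L
  i= 1: X-Z = 24 → Y
  i= 2: T-W = 23 → X
  i= 3: O-X = 17 → R
  i= 4: W-V =  1 → B
  i= 5: W-Y = 24 → Y
  i= 6: T-X = 22 → W
  i= 7: Y-N = 11 → L
  i= 8: K-M = 24 → Y
  i= 9: Q-T = 23 → X
  i=10: W-F = 17 → R
  i=11: Q-P =  1 → B
  i=12: B-D = 24 → Y
  i=13: G-K = 22 → W
  i=14: Q-F = 11 → L
  i=15: T-V = 24 → Y
  i=16: M-P = 23 → X
  i=17: Q-Z = 17 → R
  i=18: E-D =  1 → B
  i=19: G-I = 24 → Y
  i=20: T-X = 22 → W
  i=21: X-M = 11 → L
  i=22: F-H = 24 → Y
  i=23: N-Q = 23 → X
  i=24: J-S = 17 → R
  i=25: Z-Y =  1 → B
  i=26: L-N = 24 → Y
  i=27: M-Q = 22 → W
  i=28: B-Q = 11 → L
  i=29: N-P = 24 → Y
  i=30: S-V = 23 → X
  shifts repeat with period 7: LYXRBYW

LYXRBYW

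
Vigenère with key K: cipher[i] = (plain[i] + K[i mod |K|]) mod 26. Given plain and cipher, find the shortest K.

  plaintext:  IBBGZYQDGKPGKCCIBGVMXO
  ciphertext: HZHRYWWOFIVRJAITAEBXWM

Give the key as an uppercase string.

ZYGL

  i= 0: H-I = 25 → Z
  i= 1: Z-B = 24 → Y
  i= 2: H-B =  6 → G
  i= 3: R-G = 11 → L
  i= 4: Y-Z = 25 → Z
  i= 5: W-Y = 24 → Y
  i= 6: W-Q =  6 → G
  i= 7: O-D = 11 → L
  i= 8: F-G = 25 → Z
  i= 9: I-K = 24 → Y
  i=10: V-P =  6 → G
  i=11: R-G = 11 → L
  i=12: J-K = 25 → Z
  i=13: A-C = 24 → Y
  i=14: I-C =  6 → G
  i=15: T-I = 11 → L
  i=16: A-B = 25 → Z
  i=17: E-G = 24 → Y
  i=18: B-V =  6 → G
  i=19: X-M = 11 → L
  i=20: W-X = 25 → Z
  i=21: M-O = 24 → Y
  shifts repeat with period 4: ZYGL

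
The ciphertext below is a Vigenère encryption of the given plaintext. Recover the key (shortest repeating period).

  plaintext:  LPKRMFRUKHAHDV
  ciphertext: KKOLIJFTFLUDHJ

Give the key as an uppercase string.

  i= 0: K-L = 25 → Z
  i= 1: K-P = 21 → V
  i= 2: O-K =  4 → E
  i= 3: L-R = 20 → U
  i= 4: I-M = 22 → W
  i= 5: J-F =  4 → E
  i= 6: F-R = 14 → O
  i= 7: T-U = 25 → Z
  i= 8: F-K = 21 → V
  i= 9: L-H =  4 → E
  i=10: U-A = 20 → U
  i=11: D-H = 22 → W
  i=12: H-D =  4 → E
  i=13: J-V = 14 → O
  shifts repeat with period 7: ZVEUWEO

ZVEUWEO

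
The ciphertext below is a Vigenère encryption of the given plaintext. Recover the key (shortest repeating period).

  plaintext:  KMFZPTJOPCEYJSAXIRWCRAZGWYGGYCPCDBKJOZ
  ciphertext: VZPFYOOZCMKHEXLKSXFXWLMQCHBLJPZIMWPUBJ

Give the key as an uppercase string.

  i= 0: V-K = 11 → L
  i= 1: Z-M = 13 → N
  i= 2: P-F = 10 → K
  i= 3: F-Z =  6 → G
  i= 4: Y-P =  9 → J
  i= 5: O-T = 21 → V
  i= 6: O-J =  5 → F
  i= 7: Z-O = 11 → L
  i= 8: C-P = 13 → N
  i= 9: M-C = 10 → K
  i=10: K-E =  6 → G
  i=11: H-Y =  9 → J
  i=12: E-J = 21 → V
  i=13: X-S =  5 → F
  i=14: L-A = 11 → L
  i=15: K-X = 13 → N
  i=16: S-I = 10 → K
  i=17: X-R =  6 → G
  i=18: F-W =  9 → J
  i=19: X-C = 21 → V
  i=20: W-R =  5 → F
  i=21: L-A = 11 → L
  i=22: M-Z = 13 → N
  i=23: Q-G = 10 → K
  i=24: C-W =  6 → G
  i=25: H-Y =  9 → J
  i=26: B-G = 21 → V
  i=27: L-G =  5 → F
  i=28: J-Y = 11 → L
  i=29: P-C = 13 → N
  i=30: Z-P = 10 → K
  i=31: I-C =  6 → G
  i=32: M-D =  9 → J
  i=33: W-B = 21 → V
  i=34: P-K =  5 → F
  i=35: U-J = 11 → L
  i=36: B-O = 13 → N
  i=37: J-Z = 10 → K
  shifts repeat with period 7: LNKGJVF

LNKGJVF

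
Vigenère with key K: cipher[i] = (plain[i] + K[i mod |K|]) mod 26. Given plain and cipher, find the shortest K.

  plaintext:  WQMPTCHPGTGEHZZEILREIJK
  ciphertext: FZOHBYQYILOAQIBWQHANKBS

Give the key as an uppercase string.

JJCSIW

  i= 0: F-W =  9 → J
  i= 1: Z-Q =  9 → J
  i= 2: O-M =  2 → C
  i= 3: H-P = 18 → S
  i= 4: B-T =  8 → I
  i= 5: Y-C = 22 → W
  i= 6: Q-H =  9 → J
  i= 7: Y-P =  9 → J
  i= 8: I-G =  2 → C
  i= 9: L-T = 18 → S
  i=10: O-G =  8 → I
  i=11: A-E = 22 → W
  i=12: Q-H =  9 → J
  i=13: I-Z =  9 → J
  i=14: B-Z =  2 → C
  i=15: W-E = 18 → S
  i=16: Q-I =  8 → I
  i=17: H-L = 22 → W
  i=18: A-R =  9 → J
  i=19: N-E =  9 → J
  i=20: K-I =  2 → C
  i=21: B-J = 18 → S
  i=22: S-K =  8 → I
  shifts repeat with period 6: JJCSIW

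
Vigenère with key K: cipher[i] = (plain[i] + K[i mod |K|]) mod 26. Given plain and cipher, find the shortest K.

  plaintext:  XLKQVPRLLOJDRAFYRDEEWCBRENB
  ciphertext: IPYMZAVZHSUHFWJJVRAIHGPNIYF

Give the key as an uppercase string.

LEOWE

  i= 0: I-X = 11 → L
  i= 1: P-L =  4 → E
  i= 2: Y-K = 14 → O
  i= 3: M-Q = 22 → W
  i= 4: Z-V =  4 → E
  i= 5: A-P = 11 → L
  i= 6: V-R =  4 → E
  i= 7: Z-L = 14 → O
  i= 8: H-L = 22 → W
  i= 9: S-O =  4 → E
  i=10: U-J = 11 → L
  i=11: H-D =  4 → E
  i=12: F-R = 14 → O
  i=13: W-A = 22 → W
  i=14: J-F =  4 → E
  i=15: J-Y = 11 → L
  i=16: V-R =  4 → E
  i=17: R-D = 14 → O
  i=18: A-E = 22 → W
  i=19: I-E =  4 → E
  i=20: H-W = 11 → L
  i=21: G-C =  4 → E
  i=22: P-B = 14 → O
  i=23: N-R = 22 → W
  i=24: I-E =  4 → E
  i=25: Y-N = 11 → L
  i=26: F-B =  4 → E
  shifts repeat with period 5: LEOWE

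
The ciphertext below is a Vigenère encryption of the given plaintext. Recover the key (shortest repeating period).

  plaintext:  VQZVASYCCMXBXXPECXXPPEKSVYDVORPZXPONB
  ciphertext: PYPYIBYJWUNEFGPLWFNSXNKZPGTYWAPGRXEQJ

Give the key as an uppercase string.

  i= 0: P-V = 20 → U
  i= 1: Y-Q =  8 → I
  i= 2: P-Z = 16 → Q
  i= 3: Y-V =  3 → D
  i= 4: I-A =  8 → I
  i= 5: B-S =  9 → J
  i= 6: Y-Y =  0 → A
  i= 7: J-C =  7 → H
  i= 8: W-C = 20 → U
  i= 9: U-M =  8 → I
  i=10: N-X = 16 → Q
  i=11: E-B =  3 → D
  i=12: F-X =  8 → I
  i=13: G-X =  9 → J
  i=14: P-P =  0 → A
  i=15: L-E =  7 → H
  i=16: W-C = 20 → U
  i=17: F-X =  8 → I
  i=18: N-X = 16 → Q
  i=19: S-P =  3 → D
  i=20: X-P =  8 → I
  i=21: N-E =  9 → J
  i=22: K-K =  0 → A
  i=23: Z-S =  7 → H
  i=24: P-V = 20 → U
  i=25: G-Y =  8 → I
  i=26: T-D = 16 → Q
  i=27: Y-V =  3 → D
  i=28: W-O =  8 → I
  i=29: A-R =  9 → J
  i=30: P-P =  0 → A
  i=31: G-Z =  7 → H
  i=32: R-X = 20 → U
  i=33: X-P =  8 → I
  i=34: E-O = 16 → Q
  i=35: Q-N =  3 → D
  i=36: J-B =  8 → I
  shifts repeat with period 8: UIQDIJAH

UIQDIJAH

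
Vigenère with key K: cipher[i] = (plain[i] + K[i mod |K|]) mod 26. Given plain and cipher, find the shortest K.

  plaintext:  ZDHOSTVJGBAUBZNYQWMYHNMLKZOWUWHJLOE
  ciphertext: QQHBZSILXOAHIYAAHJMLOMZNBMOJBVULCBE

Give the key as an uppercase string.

RNANHZNC

  i= 0: Q-Z = 17 → R
  i= 1: Q-D = 13 → N
  i= 2: H-H =  0 → A
  i= 3: B-O = 13 → N
  i= 4: Z-S =  7 → H
  i= 5: S-T = 25 → Z
  i= 6: I-V = 13 → N
  i= 7: L-J =  2 → C
  i= 8: X-G = 17 → R
  i= 9: O-B = 13 → N
  i=10: A-A =  0 → A
  i=11: H-U = 13 → N
  i=12: I-B =  7 → H
  i=13: Y-Z = 25 → Z
  i=14: A-N = 13 → N
  i=15: A-Y =  2 → C
  i=16: H-Q = 17 → R
  i=17: J-W = 13 → N
  i=18: M-M =  0 → A
  i=19: L-Y = 13 → N
  i=20: O-H =  7 → H
  i=21: M-N = 25 → Z
  i=22: Z-M = 13 → N
  i=23: N-L =  2 → C
  i=24: B-K = 17 → R
  i=25: M-Z = 13 → N
  i=26: O-O =  0 → A
  i=27: J-W = 13 → N
  i=28: B-U =  7 → H
  i=29: V-W = 25 → Z
  i=30: U-H = 13 → N
  i=31: L-J =  2 → C
  i=32: C-L = 17 → R
  i=33: B-O = 13 → N
  i=34: E-E =  0 → A
  shifts repeat with period 8: RNANHZNC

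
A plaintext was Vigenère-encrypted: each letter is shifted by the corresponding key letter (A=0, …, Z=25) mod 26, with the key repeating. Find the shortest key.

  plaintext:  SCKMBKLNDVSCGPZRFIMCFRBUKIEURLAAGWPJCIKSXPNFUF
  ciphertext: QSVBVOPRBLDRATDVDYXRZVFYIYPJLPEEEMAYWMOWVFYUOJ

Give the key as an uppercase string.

  i= 0: Q-S = 24 → Y
  i= 1: S-C = 16 → Q
  i= 2: V-K = 11 → L
  i= 3: B-M = 15 → P
  i= 4: V-B = 20 → U
  i= 5: O-K =  4 → E
  i= 6: P-L =  4 → E
  i= 7: R-N =  4 → E
  i= 8: B-D = 24 → Y
  i= 9: L-V = 16 → Q
  i=10: D-S = 11 → L
  i=11: R-C = 15 → P
  i=12: A-G = 20 → U
  i=13: T-P =  4 → E
  i=14: D-Z =  4 → E
  i=15: V-R =  4 → E
  i=16: D-F = 24 → Y
  i=17: Y-I = 16 → Q
  i=18: X-M = 11 → L
  i=19: R-C = 15 → P
  i=20: Z-F = 20 → U
  i=21: V-R =  4 → E
  i=22: F-B =  4 → E
  i=23: Y-U =  4 → E
  i=24: I-K = 24 → Y
  i=25: Y-I = 16 → Q
  i=26: P-E = 11 → L
  i=27: J-U = 15 → P
  i=28: L-R = 20 → U
  i=29: P-L =  4 → E
  i=30: E-A =  4 → E
  i=31: E-A =  4 → E
  i=32: E-G = 24 → Y
  i=33: M-W = 16 → Q
  i=34: A-P = 11 → L
  i=35: Y-J = 15 → P
  i=36: W-C = 20 → U
  i=37: M-I =  4 → E
  i=38: O-K =  4 → E
  i=39: W-S =  4 → E
  i=40: V-X = 24 → Y
  i=41: F-P = 16 → Q
  i=42: Y-N = 11 → L
  i=43: U-F = 15 → P
  i=44: O-U = 20 → U
  i=45: J-F =  4 → E
  shifts repeat with period 8: YQLPUEEE

YQLPUEEE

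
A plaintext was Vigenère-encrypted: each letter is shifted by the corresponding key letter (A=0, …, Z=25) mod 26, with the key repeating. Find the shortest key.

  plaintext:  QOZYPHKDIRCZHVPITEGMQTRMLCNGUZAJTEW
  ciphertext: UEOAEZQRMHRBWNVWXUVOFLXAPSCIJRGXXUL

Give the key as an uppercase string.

EQPCPSGO

  i= 0: U-Q =  4 → E
  i= 1: E-O = 16 → Q
  i= 2: O-Z = 15 → P
  i= 3: A-Y =  2 → C
  i= 4: E-P = 15 → P
  i= 5: Z-H = 18 → S
  i= 6: Q-K =  6 → G
  i= 7: R-D = 14 → O
  i= 8: M-I =  4 → E
  i= 9: H-R = 16 → Q
  i=10: R-C = 15 → P
  i=11: B-Z =  2 → C
  i=12: W-H = 15 → P
  i=13: N-V = 18 → S
  i=14: V-P =  6 → G
  i=15: W-I = 14 → O
  i=16: X-T =  4 → E
  i=17: U-E = 16 → Q
  i=18: V-G = 15 → P
  i=19: O-M =  2 → C
  i=20: F-Q = 15 → P
  i=21: L-T = 18 → S
  i=22: X-R =  6 → G
  i=23: A-M = 14 → O
  i=24: P-L =  4 → E
  i=25: S-C = 16 → Q
  i=26: C-N = 15 → P
  i=27: I-G =  2 → C
  i=28: J-U = 15 → P
  i=29: R-Z = 18 → S
  i=30: G-A =  6 → G
  i=31: X-J = 14 → O
  i=32: X-T =  4 → E
  i=33: U-E = 16 → Q
  i=34: L-W = 15 → P
  shifts repeat with period 8: EQPCPSGO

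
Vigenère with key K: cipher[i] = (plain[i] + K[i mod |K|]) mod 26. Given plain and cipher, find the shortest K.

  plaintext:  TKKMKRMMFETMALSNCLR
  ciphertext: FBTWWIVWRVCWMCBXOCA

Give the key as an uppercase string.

MRJK

  i= 0: F-T = 12 → M
  i= 1: B-K = 17 → R
  i= 2: T-K =  9 → J
  i= 3: W-M = 10 → K
  i= 4: W-K = 12 → M
  i= 5: I-R = 17 → R
  i= 6: V-M =  9 → J
  i= 7: W-M = 10 → K
  i= 8: R-F = 12 → M
  i= 9: V-E = 17 → R
  i=10: C-T =  9 → J
  i=11: W-M = 10 → K
  i=12: M-A = 12 → M
  i=13: C-L = 17 → R
  i=14: B-S =  9 → J
  i=15: X-N = 10 → K
  i=16: O-C = 12 → M
  i=17: C-L = 17 → R
  i=18: A-R =  9 → J
  shifts repeat with period 4: MRJK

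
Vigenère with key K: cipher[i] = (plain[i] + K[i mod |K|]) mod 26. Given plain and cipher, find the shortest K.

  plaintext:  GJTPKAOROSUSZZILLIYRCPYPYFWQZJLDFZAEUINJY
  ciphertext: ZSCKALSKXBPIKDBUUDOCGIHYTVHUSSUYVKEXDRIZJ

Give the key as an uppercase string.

TJJVQLE

  i= 0: Z-G = 19 → T
  i= 1: S-J =  9 → J
  i= 2: C-T =  9 → J
  i= 3: K-P = 21 → V
  i= 4: A-K = 16 → Q
  i= 5: L-A = 11 → L
  i= 6: S-O =  4 → E
  i= 7: K-R = 19 → T
  i= 8: X-O =  9 → J
  i= 9: B-S =  9 → J
  i=10: P-U = 21 → V
  i=11: I-S = 16 → Q
  i=12: K-Z = 11 → L
  i=13: D-Z =  4 → E
  i=14: B-I = 19 → T
  i=15: U-L =  9 → J
  i=16: U-L =  9 → J
  i=17: D-I = 21 → V
  i=18: O-Y = 16 → Q
  i=19: C-R = 11 → L
  i=20: G-C =  4 → E
  i=21: I-P = 19 → T
  i=22: H-Y =  9 → J
  i=23: Y-P =  9 → J
  i=24: T-Y = 21 → V
  i=25: V-F = 16 → Q
  i=26: H-W = 11 → L
  i=27: U-Q =  4 → E
  i=28: S-Z = 19 → T
  i=29: S-J =  9 → J
  i=30: U-L =  9 → J
  i=31: Y-D = 21 → V
  i=32: V-F = 16 → Q
  i=33: K-Z = 11 → L
  i=34: E-A =  4 → E
  i=35: X-E = 19 → T
  i=36: D-U =  9 → J
  i=37: R-I =  9 → J
  i=38: I-N = 21 → V
  i=39: Z-J = 16 → Q
  i=40: J-Y = 11 → L
  shifts repeat with period 7: TJJVQLE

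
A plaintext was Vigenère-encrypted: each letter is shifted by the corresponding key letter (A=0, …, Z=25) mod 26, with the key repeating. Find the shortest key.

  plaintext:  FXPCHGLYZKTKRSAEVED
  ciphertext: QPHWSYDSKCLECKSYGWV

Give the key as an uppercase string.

  i= 0: Q-F = 11 → L
  i= 1: P-X = 18 → S
  i= 2: H-P = 18 → S
  i= 3: W-C = 20 → U
  i= 4: S-H = 11 → L
  i= 5: Y-G = 18 → S
  i= 6: D-L = 18 → S
  i= 7: S-Y = 20 → U
  i= 8: K-Z = 11 → L
  i= 9: C-K = 18 → S
  i=10: L-T = 18 → S
  i=11: E-K = 20 → U
  i=12: C-R = 11 → L
  i=13: K-S = 18 → S
  i=14: S-A = 18 → S
  i=15: Y-E = 20 → U
  i=16: G-V = 11 → L
  i=17: W-E = 18 → S
  i=18: V-D = 18 → S
  shifts repeat with period 4: LSSU

LSSU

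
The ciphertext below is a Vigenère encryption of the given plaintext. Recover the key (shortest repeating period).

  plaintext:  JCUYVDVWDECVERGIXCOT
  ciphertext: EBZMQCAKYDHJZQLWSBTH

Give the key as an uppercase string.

VZFO

  i= 0: E-J = 21 → V
  i= 1: B-C = 25 → Z
  i= 2: Z-U =  5 → F
  i= 3: M-Y = 14 → O
  i= 4: Q-V = 21 → V
  i= 5: C-D = 25 → Z
  i= 6: A-V =  5 → F
  i= 7: K-W = 14 → O
  i= 8: Y-D = 21 → V
  i= 9: D-E = 25 → Z
  i=10: H-C =  5 → F
  i=11: J-V = 14 → O
  i=12: Z-E = 21 → V
  i=13: Q-R = 25 → Z
  i=14: L-G =  5 → F
  i=15: W-I = 14 → O
  i=16: S-X = 21 → V
  i=17: B-C = 25 → Z
  i=18: T-O =  5 → F
  i=19: H-T = 14 → O
  shifts repeat with period 4: VZFO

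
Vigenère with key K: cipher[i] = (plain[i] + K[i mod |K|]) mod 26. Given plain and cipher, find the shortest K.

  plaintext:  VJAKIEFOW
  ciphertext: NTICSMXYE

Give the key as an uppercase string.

SKI

  i= 0: N-V = 18 → S
  i= 1: T-J = 10 → K
  i= 2: I-A =  8 → I
  i= 3: C-K = 18 → S
  i= 4: S-I = 10 → K
  i= 5: M-E =  8 → I
  i= 6: X-F = 18 → S
  i= 7: Y-O = 10 → K
  i= 8: E-W =  8 → I
  shifts repeat with period 3: SKI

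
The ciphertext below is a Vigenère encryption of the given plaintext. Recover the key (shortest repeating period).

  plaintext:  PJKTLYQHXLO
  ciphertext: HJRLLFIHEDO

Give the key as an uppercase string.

  i= 0: H-P = 18 → S
  i= 1: J-J =  0 → A
  i= 2: R-K =  7 → H
  i= 3: L-T = 18 → S
  i= 4: L-L =  0 → A
  i= 5: F-Y =  7 → H
  i= 6: I-Q = 18 → S
  i= 7: H-H =  0 → A
  i= 8: E-X =  7 → H
  i= 9: D-L = 18 → S
  i=10: O-O =  0 → A
  shifts repeat with period 3: SAH

SAH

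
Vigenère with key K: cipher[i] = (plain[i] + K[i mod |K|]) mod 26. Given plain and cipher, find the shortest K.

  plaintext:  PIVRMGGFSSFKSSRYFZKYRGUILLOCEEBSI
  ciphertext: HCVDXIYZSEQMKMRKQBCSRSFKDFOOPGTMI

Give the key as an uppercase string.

SUAMLC

  i= 0: H-P = 18 → S
  i= 1: C-I = 20 → U
  i= 2: V-V =  0 → A
  i= 3: D-R = 12 → M
  i= 4: X-M = 11 → L
  i= 5: I-G =  2 → C
  i= 6: Y-G = 18 → S
  i= 7: Z-F = 20 → U
  i= 8: S-S =  0 → A
  i= 9: E-S = 12 → M
  i=10: Q-F = 11 → L
  i=11: M-K =  2 → C
  i=12: K-S = 18 → S
  i=13: M-S = 20 → U
  i=14: R-R =  0 → A
  i=15: K-Y = 12 → M
  i=16: Q-F = 11 → L
  i=17: B-Z =  2 → C
  i=18: C-K = 18 → S
  i=19: S-Y = 20 → U
  i=20: R-R =  0 → A
  i=21: S-G = 12 → M
  i=22: F-U = 11 → L
  i=23: K-I =  2 → C
  i=24: D-L = 18 → S
  i=25: F-L = 20 → U
  i=26: O-O =  0 → A
  i=27: O-C = 12 → M
  i=28: P-E = 11 → L
  i=29: G-E =  2 → C
  i=30: T-B = 18 → S
  i=31: M-S = 20 → U
  i=32: I-I =  0 → A
  shifts repeat with period 6: SUAMLC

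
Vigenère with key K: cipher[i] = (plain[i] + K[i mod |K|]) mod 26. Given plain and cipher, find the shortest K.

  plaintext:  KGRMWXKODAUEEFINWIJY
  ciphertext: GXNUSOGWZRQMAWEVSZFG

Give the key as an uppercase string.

  i= 0: G-K = 22 → W
  i= 1: X-G = 17 → R
  i= 2: N-R = 22 → W
  i= 3: U-M =  8 → I
  i= 4: S-W = 22 → W
  i= 5: O-X = 17 → R
  i= 6: G-K = 22 → W
  i= 7: W-O =  8 → I
  i= 8: Z-D = 22 → W
  i= 9: R-A = 17 → R
  i=10: Q-U = 22 → W
  i=11: M-E =  8 → I
  i=12: A-E = 22 → W
  i=13: W-F = 17 → R
  i=14: E-I = 22 → W
  i=15: V-N =  8 → I
  i=16: S-W = 22 → W
  i=17: Z-I = 17 → R
  i=18: F-J = 22 → W
  i=19: G-Y =  8 → I
  shifts repeat with period 4: WRWI

WRWI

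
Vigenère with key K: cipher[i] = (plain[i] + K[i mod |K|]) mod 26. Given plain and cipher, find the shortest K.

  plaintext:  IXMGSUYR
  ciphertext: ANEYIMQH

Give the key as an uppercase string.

  i= 0: A-I = 18 → S
  i= 1: N-X = 16 → Q
  i= 2: E-M = 18 → S
  i= 3: Y-G = 18 → S
  i= 4: I-S = 16 → Q
  i= 5: M-U = 18 → S
  i= 6: Q-Y = 18 → S
  i= 7: H-R = 16 → Q
  shifts repeat with period 3: SQS

SQS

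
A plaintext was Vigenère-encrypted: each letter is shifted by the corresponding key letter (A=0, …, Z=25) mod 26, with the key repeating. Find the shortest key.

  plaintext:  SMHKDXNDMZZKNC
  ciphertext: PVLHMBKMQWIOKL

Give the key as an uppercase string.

XJE

  i= 0: P-S = 23 → X
  i= 1: V-M =  9 → J
  i= 2: L-H =  4 → E
  i= 3: H-K = 23 → X
  i= 4: M-D =  9 → J
  i= 5: B-X =  4 → E
  i= 6: K-N = 23 → X
  i= 7: M-D =  9 → J
  i= 8: Q-M =  4 → E
  i= 9: W-Z = 23 → X
  i=10: I-Z =  9 → J
  i=11: O-K =  4 → E
  i=12: K-N = 23 → X
  i=13: L-C =  9 → J
  shifts repeat with period 3: XJE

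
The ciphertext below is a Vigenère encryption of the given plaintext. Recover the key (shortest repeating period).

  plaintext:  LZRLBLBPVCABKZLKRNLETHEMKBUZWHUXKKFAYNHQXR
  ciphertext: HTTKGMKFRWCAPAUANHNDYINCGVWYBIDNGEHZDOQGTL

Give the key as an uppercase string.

  i= 0: H-L = 22 → W
  i= 1: T-Z = 20 → U
  i= 2: T-R =  2 → C
  i= 3: K-L = 25 → Z
  i= 4: G-B =  5 → F
  i= 5: M-L =  1 → B
  i= 6: K-B =  9 → J
  i= 7: F-P = 16 → Q
  i= 8: R-V = 22 → W
  i= 9: W-C = 20 → U
  i=10: C-A =  2 → C
  i=11: A-B = 25 → Z
  i=12: P-K =  5 → F
  i=13: A-Z =  1 → B
  i=14: U-L =  9 → J
  i=15: A-K = 16 → Q
  i=16: N-R = 22 → W
  i=17: H-N = 20 → U
  i=18: N-L =  2 → C
  i=19: D-E = 25 → Z
  i=20: Y-T =  5 → F
  i=21: I-H =  1 → B
  i=22: N-E =  9 → J
  i=23: C-M = 16 → Q
  i=24: G-K = 22 → W
  i=25: V-B = 20 → U
  i=26: W-U =  2 → C
  i=27: Y-Z = 25 → Z
  i=28: B-W =  5 → F
  i=29: I-H =  1 → B
  i=30: D-U =  9 → J
  i=31: N-X = 16 → Q
  i=32: G-K = 22 → W
  i=33: E-K = 20 → U
  i=34: H-F =  2 → C
  i=35: Z-A = 25 → Z
  i=36: D-Y =  5 → F
  i=37: O-N =  1 → B
  i=38: Q-H =  9 → J
  i=39: G-Q = 16 → Q
  i=40: T-X = 22 → W
  i=41: L-R = 20 → U
  shifts repeat with period 8: WUCZFBJQ

WUCZFBJQ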